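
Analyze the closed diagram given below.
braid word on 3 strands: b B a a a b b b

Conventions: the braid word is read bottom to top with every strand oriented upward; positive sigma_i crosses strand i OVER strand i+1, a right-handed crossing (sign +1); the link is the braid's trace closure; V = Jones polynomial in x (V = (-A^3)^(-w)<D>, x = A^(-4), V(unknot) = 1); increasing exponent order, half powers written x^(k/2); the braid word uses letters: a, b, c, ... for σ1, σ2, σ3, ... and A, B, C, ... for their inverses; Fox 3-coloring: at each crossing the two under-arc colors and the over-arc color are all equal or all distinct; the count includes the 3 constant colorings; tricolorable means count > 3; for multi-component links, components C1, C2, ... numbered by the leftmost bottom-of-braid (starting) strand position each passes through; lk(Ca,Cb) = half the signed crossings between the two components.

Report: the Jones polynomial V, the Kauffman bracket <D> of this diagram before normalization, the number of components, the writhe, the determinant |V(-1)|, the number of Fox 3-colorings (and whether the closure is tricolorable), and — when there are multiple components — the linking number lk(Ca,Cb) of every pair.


V(x) = x^2 + 2x^4 - 2x^5 + x^6 - 2x^7 + x^8
bracket: A^-14 - 2A^-10 + A^-6 - 2A^-2 + 2A^2 + A^10, w = +6
1 component, writhe +6, over 8 crossings
det 9, colorings 27 of 3^8 — tricolorable
observation: V spans 6 powers of x: at least 6 crossings in any diagram


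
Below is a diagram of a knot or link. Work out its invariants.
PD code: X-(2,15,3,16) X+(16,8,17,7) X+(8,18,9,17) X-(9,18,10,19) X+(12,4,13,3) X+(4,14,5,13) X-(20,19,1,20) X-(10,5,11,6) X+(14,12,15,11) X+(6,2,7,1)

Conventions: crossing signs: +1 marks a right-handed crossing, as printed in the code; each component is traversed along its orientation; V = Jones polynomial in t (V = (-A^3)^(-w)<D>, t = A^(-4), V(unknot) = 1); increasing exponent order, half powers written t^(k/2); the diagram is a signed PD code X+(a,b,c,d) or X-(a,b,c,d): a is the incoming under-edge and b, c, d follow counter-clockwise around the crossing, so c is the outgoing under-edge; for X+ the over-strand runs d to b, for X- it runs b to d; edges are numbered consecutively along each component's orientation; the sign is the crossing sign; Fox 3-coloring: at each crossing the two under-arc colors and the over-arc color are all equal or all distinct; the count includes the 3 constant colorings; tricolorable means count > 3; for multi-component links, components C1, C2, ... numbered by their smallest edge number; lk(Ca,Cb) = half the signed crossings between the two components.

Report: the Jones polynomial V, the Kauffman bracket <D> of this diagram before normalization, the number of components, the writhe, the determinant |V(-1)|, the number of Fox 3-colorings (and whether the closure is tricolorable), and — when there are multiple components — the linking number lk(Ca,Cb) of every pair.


Jones polynomial: V(t) = t^-1 - 2 + 3t - 3t^2 + 4t^3 - 3t^4 + 2t^5 - t^6
<D> = -A^-18 + 2A^-14 - 3A^-10 + 4A^-6 - 3A^-2 + 3A^2 - 2A^6 + A^10; writhe +2
components 1, writhe +2 (10 crossings)
3-colorings: 3 of 3^10, det 19 — not tricolorable
note: w = +2 (over 10 crossings) is diagram-only; (-A^3)^(-2) removes it from V


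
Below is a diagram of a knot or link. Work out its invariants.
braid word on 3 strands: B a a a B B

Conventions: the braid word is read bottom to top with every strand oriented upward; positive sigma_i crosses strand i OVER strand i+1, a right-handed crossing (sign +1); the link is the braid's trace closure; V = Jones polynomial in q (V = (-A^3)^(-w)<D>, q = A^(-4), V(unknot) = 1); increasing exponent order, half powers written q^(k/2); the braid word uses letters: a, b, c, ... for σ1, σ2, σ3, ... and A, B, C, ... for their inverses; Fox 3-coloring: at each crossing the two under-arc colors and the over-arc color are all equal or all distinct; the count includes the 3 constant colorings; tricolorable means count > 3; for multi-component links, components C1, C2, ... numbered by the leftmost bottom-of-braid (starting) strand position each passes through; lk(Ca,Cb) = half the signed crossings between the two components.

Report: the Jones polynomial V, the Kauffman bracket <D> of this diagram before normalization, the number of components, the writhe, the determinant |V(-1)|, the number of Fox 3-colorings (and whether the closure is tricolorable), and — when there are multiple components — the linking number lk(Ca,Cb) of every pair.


V(q) = -q^-3 + q^-2 - q^-1 + 3 - q + q^2 - q^3
bracket: -A^-12 + A^-8 - A^-4 + 3 - A^4 + A^8 - A^12, w = 0
1 component, writhe 0, over 6 crossings
det 9, colorings 27 of 3^6 — tricolorable
observation: det 9 = |V(-1)|; divisible by 3, so tricolorable


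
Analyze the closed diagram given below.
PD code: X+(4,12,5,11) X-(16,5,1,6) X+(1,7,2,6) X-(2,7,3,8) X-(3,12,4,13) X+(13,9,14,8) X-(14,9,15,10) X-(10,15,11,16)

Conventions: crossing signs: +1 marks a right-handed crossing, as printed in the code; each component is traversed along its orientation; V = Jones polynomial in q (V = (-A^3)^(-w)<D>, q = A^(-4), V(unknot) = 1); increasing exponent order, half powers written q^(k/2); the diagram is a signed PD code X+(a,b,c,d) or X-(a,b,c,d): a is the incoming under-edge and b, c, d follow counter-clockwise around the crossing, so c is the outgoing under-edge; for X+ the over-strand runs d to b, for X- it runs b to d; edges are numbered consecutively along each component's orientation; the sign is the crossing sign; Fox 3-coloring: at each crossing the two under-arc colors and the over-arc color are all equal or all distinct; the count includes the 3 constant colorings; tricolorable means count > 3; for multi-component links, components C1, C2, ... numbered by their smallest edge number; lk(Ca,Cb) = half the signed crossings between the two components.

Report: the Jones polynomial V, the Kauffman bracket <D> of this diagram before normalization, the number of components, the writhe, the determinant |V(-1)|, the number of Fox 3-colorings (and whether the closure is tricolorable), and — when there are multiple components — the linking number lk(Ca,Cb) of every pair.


V = 1
<D> = A^-6 (w = -2)
1 component over 8 crossings, w = -2
3 Fox colorings among 3^8, |V(-1)| = 1: not tricolorable
why: det 1 = |V(-1)|; not divisible by 3, so not tricolorable


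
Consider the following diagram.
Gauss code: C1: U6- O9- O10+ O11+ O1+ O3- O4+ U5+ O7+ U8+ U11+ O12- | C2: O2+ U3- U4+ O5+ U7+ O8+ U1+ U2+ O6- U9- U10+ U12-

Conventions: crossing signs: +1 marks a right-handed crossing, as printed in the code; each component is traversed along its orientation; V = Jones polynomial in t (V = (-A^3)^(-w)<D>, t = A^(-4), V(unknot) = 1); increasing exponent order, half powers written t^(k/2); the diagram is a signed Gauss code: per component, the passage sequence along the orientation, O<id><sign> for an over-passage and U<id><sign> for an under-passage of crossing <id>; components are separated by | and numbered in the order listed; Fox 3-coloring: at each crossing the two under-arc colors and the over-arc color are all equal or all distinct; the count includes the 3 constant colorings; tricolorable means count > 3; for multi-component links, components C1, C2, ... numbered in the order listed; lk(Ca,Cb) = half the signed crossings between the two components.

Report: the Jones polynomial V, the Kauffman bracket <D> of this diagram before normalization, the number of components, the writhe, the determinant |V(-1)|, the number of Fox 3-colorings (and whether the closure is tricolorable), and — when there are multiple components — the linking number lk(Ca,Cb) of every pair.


V(t) = -t^(-1/2) + t^(1/2) - 2t^(3/2) + 2t^(5/2) - 3t^(7/2) + 2t^(9/2) - 2t^(11/2) + t^(13/2)
bracket: A^-14 - 2A^-10 + 2A^-6 - 3A^-2 + 2A^2 - 2A^6 + A^10 - A^14, w = +4
2 components, writhe +4, over 12 crossings
lk(C1,C2) = +1
det 14, colorings 3 of 3^12 — not tricolorable
observation: the span of V is 7, within the link bound 12 + 2 - 1


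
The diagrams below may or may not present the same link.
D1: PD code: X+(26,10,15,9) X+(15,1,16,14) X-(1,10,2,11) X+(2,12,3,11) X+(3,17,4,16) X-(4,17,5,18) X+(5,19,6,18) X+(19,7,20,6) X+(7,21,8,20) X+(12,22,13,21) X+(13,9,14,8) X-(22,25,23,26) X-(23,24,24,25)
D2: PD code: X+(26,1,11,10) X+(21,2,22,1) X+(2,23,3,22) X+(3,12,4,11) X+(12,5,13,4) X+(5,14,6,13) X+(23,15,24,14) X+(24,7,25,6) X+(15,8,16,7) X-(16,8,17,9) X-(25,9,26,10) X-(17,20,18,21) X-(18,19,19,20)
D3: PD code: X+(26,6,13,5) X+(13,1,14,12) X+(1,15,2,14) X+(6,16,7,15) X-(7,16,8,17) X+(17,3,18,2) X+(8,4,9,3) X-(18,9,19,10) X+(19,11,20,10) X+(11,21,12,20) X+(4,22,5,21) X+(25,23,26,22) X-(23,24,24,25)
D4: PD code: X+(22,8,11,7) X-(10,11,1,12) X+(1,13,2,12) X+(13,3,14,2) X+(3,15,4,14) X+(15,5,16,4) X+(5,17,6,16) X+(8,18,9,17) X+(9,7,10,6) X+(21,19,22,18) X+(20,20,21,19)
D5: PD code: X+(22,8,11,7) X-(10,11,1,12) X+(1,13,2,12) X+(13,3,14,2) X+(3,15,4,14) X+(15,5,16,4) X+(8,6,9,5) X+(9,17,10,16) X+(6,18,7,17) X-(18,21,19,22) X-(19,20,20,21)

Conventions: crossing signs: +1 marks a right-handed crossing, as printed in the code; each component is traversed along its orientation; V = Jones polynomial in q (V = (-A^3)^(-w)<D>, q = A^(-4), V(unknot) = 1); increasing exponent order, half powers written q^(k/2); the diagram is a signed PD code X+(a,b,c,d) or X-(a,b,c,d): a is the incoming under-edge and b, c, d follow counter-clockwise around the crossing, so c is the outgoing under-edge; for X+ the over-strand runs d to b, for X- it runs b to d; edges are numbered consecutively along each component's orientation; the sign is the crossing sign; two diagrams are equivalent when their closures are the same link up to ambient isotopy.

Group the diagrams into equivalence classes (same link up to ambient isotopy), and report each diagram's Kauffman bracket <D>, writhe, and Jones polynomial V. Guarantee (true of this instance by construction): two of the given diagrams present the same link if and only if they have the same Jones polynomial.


equivalence classes: {D1, D2, D3, D4, D5}
D1 (bracket A^-19 - A^-15 + A^-11 - A^-7 + A^-3 + A^5; 13 crossings at w = +5): V = -q^(5/2) - q^(9/2) + q^(11/2) - q^(13/2) + q^(15/2) - q^(17/2)
V(D2) = -q^(5/2) - q^(9/2) + q^(11/2) - q^(13/2) + q^(15/2) - q^(17/2)  (w +5, c 13, <D> = A^-19 - A^-15 + A^-11 - A^-7 + A^-3 + A^5)
V(D3) = -q^(5/2) - q^(9/2) + q^(11/2) - q^(13/2) + q^(15/2) - q^(17/2)  (w +7, c 13, <D> = A^-13 - A^-9 + A^-5 - A^-1 + A^3 + A^11)
V(D4) = -q^(5/2) - q^(9/2) + q^(11/2) - q^(13/2) + q^(15/2) - q^(17/2)  [11 crossings, <D> = A^-7 - A^-3 + A - A^5 + A^9 + A^17, w = +9]
V(D5) = -q^(5/2) - q^(9/2) + q^(11/2) - q^(13/2) + q^(15/2) - q^(17/2)  (w +5, c 11, <D> = A^-19 - A^-15 + A^-11 - A^-7 + A^-3 + A^5)
key observation: all 5 diagrams share one V(q), hence one class


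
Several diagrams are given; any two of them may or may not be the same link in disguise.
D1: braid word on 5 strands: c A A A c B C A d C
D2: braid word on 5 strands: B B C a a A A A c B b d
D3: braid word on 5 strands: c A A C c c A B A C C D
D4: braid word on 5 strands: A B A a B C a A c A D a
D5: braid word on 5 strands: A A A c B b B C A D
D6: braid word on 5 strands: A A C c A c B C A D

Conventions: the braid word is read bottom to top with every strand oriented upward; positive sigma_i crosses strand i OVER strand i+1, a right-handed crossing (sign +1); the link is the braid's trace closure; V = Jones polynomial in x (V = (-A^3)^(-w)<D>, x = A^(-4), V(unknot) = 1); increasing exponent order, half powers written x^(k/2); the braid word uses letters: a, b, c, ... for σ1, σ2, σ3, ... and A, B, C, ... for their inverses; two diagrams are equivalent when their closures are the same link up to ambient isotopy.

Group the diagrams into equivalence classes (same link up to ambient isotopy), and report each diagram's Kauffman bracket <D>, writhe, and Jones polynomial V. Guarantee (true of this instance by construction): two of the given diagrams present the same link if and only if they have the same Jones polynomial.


classes: {D1, D3, D5, D6} | {D2, D4}
V(D1) = x^-6 + x^-3 + x^-2 + x^-1  [10 crossings, <D> = A^-8 + A^-4 + 1 + A^12, w = -4]
V(D2) = x^-3 + x^-2 + x^-1 + 1  (w -2, c 12, <D> = A^-6 + A^-2 + A^2 + A^6)
V(D3) = x^-6 + x^-3 + x^-2 + x^-1  [12 crossings, <D> = A^-14 + A^-10 + A^-6 + A^6, w = -6]
V(D4) = x^-3 + x^-2 + x^-1 + 1  (w -4, c 12, <D> = A^-12 + A^-8 + A^-4 + 1)
V(D5) = x^-6 + x^-3 + x^-2 + x^-1  [10 crossings, <D> = A^-14 + A^-10 + A^-6 + A^6, w = -6]
D6 (bracket A^-14 + A^-10 + A^-6 + A^6; 10 crossings at w = -6): V = x^-6 + x^-3 + x^-2 + x^-1
note: 2 classes among 6 diagrams; unequal V(x) rules out equality


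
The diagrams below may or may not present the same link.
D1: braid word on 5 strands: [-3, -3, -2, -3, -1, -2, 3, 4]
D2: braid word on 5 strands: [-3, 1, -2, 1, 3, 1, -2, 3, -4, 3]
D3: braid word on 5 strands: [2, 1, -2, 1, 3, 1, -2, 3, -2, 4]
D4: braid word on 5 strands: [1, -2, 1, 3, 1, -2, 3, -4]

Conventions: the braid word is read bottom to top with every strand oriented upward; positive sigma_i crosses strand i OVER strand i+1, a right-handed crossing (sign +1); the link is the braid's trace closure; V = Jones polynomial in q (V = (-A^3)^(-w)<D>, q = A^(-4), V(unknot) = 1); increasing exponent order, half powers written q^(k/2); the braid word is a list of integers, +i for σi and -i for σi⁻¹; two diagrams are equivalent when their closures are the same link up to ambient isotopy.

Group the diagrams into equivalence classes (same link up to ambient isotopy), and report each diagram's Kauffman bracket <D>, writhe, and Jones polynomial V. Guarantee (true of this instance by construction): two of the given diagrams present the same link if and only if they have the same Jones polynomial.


equivalence classes: {D1} | {D2, D3, D4}
D1 (bracket A^-8 + 1 - A^4; 8 crossings at w = -4): V = -q^-4 + q^-3 + q^-1
V(D2) = q^-1 - 2 + 3q - 3q^2 + 4q^3 - 3q^4 + 2q^5 - q^6  [10 crossings, <D> = -A^-18 + 2A^-14 - 3A^-10 + 4A^-6 - 3A^-2 + 3A^2 - 2A^6 + A^10, w = +2]
D3 (bracket -A^-12 + 2A^-8 - 3A^-4 + 4 - 3A^4 + 3A^8 - 2A^12 + A^16; 10 crossings at w = +4): V = q^-1 - 2 + 3q - 3q^2 + 4q^3 - 3q^4 + 2q^5 - q^6
V(D4) = q^-1 - 2 + 3q - 3q^2 + 4q^3 - 3q^4 + 2q^5 - q^6  [8 crossings, <D> = -A^-18 + 2A^-14 - 3A^-10 + 4A^-6 - 3A^-2 + 3A^2 - 2A^6 + A^10, w = +2]
key observation: comparing 4 Jones polynomials yields 2 groups


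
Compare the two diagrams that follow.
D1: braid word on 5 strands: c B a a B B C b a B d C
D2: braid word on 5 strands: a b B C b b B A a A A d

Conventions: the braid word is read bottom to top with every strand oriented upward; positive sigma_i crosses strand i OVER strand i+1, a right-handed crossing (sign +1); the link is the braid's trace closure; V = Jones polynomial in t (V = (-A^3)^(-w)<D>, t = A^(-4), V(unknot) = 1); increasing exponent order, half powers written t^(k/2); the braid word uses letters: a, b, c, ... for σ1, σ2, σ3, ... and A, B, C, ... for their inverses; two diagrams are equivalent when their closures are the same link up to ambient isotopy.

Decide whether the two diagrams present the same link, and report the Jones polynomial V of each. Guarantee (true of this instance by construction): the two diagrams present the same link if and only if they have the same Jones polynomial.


same link: no
V(D1) = -t^-3 + 2t^-2 - 2t^-1 + 3 - 2t + 2t^2 - t^3  [12 crossings, <D> = -A^-12 + 2A^-8 - 2A^-4 + 3 - 2A^4 + 2A^8 - A^12, w = 0]
D2 (bracket 1; 12 crossings at w = 0): V = 1
note: comparing 2 Jones polynomials yields 2 groups


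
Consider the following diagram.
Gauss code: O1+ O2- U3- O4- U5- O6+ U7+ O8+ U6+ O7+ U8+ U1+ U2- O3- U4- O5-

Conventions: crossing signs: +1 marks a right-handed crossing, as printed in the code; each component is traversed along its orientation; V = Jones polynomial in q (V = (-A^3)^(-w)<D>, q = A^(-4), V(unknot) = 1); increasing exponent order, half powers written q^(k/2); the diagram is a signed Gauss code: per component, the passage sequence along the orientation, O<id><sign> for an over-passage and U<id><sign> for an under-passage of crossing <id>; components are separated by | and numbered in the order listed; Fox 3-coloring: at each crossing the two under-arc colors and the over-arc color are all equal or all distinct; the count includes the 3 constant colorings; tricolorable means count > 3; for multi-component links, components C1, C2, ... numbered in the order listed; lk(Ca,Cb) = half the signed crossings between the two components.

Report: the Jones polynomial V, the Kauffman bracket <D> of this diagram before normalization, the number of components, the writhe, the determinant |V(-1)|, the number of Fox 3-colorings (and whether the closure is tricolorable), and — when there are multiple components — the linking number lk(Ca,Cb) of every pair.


V = -q^-3 + q^-2 - q^-1 + 3 - q + q^2 - q^3
<D> = -A^-12 + A^-8 - A^-4 + 3 - A^4 + A^8 - A^12 (w = 0)
1 component over 8 crossings, w = 0
27 Fox colorings among 3^8, |V(-1)| = 9: tricolorable
why: V spans 6 powers of q: at least 6 crossings in any diagram


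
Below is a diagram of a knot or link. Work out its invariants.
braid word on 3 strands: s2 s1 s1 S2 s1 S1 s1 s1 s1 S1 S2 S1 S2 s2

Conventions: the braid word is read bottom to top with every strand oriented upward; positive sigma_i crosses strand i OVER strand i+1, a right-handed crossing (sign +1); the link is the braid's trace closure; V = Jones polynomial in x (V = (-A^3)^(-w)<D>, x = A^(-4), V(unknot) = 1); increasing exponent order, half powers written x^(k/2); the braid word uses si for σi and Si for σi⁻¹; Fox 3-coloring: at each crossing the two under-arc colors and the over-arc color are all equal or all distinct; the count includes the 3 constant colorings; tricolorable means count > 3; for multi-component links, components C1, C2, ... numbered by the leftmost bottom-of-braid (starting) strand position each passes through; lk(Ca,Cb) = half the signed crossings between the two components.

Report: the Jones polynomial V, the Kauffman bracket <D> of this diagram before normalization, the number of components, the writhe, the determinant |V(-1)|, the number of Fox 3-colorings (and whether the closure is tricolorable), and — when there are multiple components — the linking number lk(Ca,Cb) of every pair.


V = x^-1 - 1 + 2x - 2x^2 + 2x^3 - 2x^4 + x^5
<D> = A^-14 - 2A^-10 + 2A^-6 - 2A^-2 + 2A^2 - A^6 + A^10 (w = +2)
1 component over 14 crossings, w = +2
3 Fox colorings among 3^14, |V(-1)| = 11: not tricolorable
why: the span of V is 6, forcing >= 6 crossings in any diagram


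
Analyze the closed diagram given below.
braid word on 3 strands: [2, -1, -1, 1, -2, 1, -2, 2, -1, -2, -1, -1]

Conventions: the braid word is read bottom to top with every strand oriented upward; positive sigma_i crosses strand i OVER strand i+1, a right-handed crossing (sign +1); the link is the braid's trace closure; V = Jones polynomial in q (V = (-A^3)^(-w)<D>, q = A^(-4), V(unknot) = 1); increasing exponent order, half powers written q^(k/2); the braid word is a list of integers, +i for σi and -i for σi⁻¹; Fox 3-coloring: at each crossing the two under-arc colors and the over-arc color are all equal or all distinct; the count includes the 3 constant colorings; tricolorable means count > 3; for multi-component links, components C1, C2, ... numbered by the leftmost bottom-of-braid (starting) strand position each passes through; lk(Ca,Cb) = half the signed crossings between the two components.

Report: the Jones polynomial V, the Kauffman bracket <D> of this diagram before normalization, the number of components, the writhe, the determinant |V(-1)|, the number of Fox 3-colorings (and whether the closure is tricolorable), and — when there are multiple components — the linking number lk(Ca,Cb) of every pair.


V = -q^-6 + q^-5 - q^-4 + 2q^-3 - q^-2 + q^-1
<D> = A^-8 - A^-4 + 2 - A^4 + A^8 - A^12 (w = -4)
1 component over 12 crossings, w = -4
3 Fox colorings among 3^12, |V(-1)| = 7: not tricolorable
why: w = -4 shifts under R1 moves; the (-A^3)^(4) factor cancels that in V


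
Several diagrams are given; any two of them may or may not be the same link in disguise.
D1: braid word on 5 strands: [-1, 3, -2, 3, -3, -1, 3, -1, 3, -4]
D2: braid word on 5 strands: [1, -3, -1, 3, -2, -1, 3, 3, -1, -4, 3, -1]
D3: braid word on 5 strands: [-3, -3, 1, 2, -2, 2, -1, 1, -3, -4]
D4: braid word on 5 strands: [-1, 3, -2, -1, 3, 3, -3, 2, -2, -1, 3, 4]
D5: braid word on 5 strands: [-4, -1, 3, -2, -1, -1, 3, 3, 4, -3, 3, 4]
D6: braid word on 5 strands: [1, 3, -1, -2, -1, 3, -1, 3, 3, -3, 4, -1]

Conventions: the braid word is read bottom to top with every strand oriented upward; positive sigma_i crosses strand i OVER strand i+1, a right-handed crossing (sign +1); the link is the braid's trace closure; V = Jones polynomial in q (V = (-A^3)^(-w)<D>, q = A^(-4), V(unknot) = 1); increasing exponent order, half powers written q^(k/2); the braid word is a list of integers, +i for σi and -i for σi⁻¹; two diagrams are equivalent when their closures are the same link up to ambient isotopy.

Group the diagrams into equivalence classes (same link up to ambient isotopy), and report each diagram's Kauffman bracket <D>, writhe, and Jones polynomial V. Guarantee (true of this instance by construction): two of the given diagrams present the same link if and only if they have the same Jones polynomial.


equivalence classes: {D1, D2, D4, D5, D6} | {D3}
D1 (bracket -A^-18 + A^-14 - A^-10 + 3A^-6 - A^-2 + A^2 - A^6; 10 crossings at w = -2): V = -q^-3 + q^-2 - q^-1 + 3 - q + q^2 - q^3
D2 (bracket -A^-18 + A^-14 - A^-10 + 3A^-6 - A^-2 + A^2 - A^6; 12 crossings at w = -2): V = -q^-3 + q^-2 - q^-1 + 3 - q + q^2 - q^3
V(D3) = -q^-4 + q^-3 + q^-1  [10 crossings, <D> = A^-2 + A^6 - A^10, w = -2]
V(D4) = -q^-3 + q^-2 - q^-1 + 3 - q + q^2 - q^3  (w 0, c 12, <D> = -A^-12 + A^-8 - A^-4 + 3 - A^4 + A^8 - A^12)
V(D5) = -q^-3 + q^-2 - q^-1 + 3 - q + q^2 - q^3  (w 0, c 12, <D> = -A^-12 + A^-8 - A^-4 + 3 - A^4 + A^8 - A^12)
V(D6) = -q^-3 + q^-2 - q^-1 + 3 - q + q^2 - q^3  (w 0, c 12, <D> = -A^-12 + A^-8 - A^-4 + 3 - A^4 + A^8 - A^12)
observation: 2 classes among 6 diagrams; unequal V(q) rules out equality


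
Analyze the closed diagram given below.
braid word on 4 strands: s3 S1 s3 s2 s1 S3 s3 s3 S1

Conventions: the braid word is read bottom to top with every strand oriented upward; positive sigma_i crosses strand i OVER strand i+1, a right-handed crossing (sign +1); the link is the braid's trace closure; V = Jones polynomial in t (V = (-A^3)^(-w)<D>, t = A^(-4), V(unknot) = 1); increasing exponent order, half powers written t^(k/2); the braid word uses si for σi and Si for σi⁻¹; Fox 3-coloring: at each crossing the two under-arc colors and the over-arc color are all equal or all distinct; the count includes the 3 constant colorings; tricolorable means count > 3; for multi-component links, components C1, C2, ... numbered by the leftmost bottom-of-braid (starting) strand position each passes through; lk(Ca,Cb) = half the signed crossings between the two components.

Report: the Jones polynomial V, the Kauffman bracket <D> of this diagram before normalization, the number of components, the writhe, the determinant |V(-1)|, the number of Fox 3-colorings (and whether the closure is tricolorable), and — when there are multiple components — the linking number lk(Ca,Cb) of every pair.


Jones polynomial: V(t) = t + t^3 - t^4
<D> = A^-7 - A^-3 - A^5; writhe +3
components 1, writhe +3 (9 crossings)
3-colorings: 9 of 3^9, det 3 — tricolorable
note: inverse pairs cancel, leaving σ3 σ1⁻¹ σ3 σ2 σ1 σ3 σ1⁻¹


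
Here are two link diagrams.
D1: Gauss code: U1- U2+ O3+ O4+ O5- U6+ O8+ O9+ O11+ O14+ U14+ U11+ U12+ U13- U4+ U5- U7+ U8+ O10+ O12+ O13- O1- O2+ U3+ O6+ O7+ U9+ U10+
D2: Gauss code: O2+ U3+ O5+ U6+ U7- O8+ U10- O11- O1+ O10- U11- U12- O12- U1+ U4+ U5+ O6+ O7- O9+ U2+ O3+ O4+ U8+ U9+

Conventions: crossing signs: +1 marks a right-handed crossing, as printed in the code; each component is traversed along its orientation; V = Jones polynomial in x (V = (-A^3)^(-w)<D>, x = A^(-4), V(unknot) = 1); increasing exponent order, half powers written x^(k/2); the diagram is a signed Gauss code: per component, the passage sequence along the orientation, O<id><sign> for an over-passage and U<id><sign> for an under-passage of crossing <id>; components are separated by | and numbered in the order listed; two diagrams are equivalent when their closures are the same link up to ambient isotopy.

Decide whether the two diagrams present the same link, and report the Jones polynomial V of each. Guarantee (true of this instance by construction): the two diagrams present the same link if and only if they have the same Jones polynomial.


equivalent: yes
D1 (bracket -A^-4 + 1 - A^4 + A^8 + A^16; 14 crossings at w = +8): V = x^2 + x^4 - x^5 + x^6 - x^7
D2 (bracket -A^-16 + A^-12 - A^-8 + A^-4 + A^4; 12 crossings at w = +4): V = x^2 + x^4 - x^5 + x^6 - x^7
key observation: from 14 to 12 crossings by R-moves: one link, two diagrams


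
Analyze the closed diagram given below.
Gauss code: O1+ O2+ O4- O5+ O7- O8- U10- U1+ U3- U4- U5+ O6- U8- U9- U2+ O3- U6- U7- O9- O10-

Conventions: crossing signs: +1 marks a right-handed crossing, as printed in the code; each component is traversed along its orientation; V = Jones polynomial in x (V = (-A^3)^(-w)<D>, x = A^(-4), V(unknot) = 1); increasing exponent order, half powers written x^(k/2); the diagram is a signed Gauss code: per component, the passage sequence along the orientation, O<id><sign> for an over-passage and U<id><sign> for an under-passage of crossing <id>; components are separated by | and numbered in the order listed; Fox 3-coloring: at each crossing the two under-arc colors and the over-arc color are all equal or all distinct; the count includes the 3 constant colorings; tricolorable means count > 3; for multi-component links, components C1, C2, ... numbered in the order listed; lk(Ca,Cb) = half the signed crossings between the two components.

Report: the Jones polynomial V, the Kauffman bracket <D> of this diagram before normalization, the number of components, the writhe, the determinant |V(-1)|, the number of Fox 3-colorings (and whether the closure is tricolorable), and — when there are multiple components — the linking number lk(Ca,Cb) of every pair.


Jones polynomial: V(x) = -x^-4 + x^-3 + x^-1
<D> = A^-8 + 1 - A^4; writhe -4
components 1, writhe -4 (10 crossings)
3-colorings: 9 of 3^10, det 3 — tricolorable
note: |V(-1)| = 3: so tricolorable, since 3 divides 3


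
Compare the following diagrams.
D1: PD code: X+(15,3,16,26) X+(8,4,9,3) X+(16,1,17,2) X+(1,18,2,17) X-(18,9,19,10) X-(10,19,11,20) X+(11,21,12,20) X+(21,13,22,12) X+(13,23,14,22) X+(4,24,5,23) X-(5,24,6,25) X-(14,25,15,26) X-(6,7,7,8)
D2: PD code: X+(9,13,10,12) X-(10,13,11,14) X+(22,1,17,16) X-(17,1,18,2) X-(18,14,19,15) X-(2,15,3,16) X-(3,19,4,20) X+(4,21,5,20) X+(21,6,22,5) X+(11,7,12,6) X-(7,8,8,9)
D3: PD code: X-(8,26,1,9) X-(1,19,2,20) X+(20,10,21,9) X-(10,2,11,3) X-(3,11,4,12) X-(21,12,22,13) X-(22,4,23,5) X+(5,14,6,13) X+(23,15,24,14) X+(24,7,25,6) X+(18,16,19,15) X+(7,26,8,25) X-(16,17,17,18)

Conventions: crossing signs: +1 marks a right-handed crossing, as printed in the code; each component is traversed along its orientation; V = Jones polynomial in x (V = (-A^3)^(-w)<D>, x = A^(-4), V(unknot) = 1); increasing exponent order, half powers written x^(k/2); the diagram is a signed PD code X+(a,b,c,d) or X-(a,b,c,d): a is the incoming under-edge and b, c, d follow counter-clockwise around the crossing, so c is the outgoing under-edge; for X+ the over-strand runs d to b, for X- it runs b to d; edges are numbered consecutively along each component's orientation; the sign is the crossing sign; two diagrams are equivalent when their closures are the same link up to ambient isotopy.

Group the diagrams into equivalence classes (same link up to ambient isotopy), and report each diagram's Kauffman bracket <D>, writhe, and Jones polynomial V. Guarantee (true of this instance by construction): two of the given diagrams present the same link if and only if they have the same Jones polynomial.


grouping into links: {D1} | {D2} | {D3}
V(D1) = -x^(1/2) - x^(5/2)  (w +3, c 13, <D> = A^-1 + A^7)
V(D2) = -x^(-1/2) - x^(1/2)  [11 crossings, <D> = A^-5 + A^-1, w = -1]
D3 (bracket A^-1 + A^7; 13 crossings at w = -1): V = -x^(-5/2) - x^(-1/2)
why: comparing 3 Jones polynomials yields 3 groups


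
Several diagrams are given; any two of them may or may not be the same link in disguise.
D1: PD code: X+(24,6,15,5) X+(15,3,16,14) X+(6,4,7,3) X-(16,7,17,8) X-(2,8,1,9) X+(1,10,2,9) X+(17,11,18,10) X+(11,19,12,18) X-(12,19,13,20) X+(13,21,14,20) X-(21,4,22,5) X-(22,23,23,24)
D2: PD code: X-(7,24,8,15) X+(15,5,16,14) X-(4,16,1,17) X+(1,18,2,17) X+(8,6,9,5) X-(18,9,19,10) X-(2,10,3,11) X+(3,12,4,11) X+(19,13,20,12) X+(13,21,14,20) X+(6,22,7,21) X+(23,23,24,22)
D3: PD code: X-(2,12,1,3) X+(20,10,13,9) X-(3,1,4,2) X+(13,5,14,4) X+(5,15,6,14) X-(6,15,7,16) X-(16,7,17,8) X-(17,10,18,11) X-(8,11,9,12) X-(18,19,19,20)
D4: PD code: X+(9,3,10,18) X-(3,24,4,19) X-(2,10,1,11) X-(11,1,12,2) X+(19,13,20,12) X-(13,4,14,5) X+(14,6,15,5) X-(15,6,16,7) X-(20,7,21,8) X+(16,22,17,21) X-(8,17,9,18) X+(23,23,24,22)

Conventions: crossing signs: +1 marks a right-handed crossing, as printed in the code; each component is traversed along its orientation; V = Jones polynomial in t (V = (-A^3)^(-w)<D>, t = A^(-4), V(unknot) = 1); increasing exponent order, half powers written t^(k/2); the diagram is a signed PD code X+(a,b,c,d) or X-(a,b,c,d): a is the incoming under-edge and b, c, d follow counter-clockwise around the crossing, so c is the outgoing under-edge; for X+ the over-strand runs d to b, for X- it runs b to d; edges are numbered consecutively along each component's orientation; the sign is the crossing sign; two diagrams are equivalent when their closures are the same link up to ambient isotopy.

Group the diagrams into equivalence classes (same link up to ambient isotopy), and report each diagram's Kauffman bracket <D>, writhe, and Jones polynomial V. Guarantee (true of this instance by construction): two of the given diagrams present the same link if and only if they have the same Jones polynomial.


equivalence classes: {D1, D2} | {D3, D4}
D1 (bracket A^-6 + A^-2 + A^2 + A^6; 12 crossings at w = +2): V = 1 + t + t^2 + t^3
V(D2) = 1 + t + t^2 + t^3  (w +4, c 12, <D> = 1 + A^4 + A^8 + A^12)
V(D3) = t^-3 + t^-2 + t^-1 + 1  [10 crossings, <D> = A^-12 + A^-8 + A^-4 + 1, w = -4]
V(D4) = t^-3 + t^-2 + t^-1 + 1  [12 crossings, <D> = A^-6 + A^-2 + A^2 + A^6, w = -2]
key observation: 2 values of V(t) split the 4 diagrams


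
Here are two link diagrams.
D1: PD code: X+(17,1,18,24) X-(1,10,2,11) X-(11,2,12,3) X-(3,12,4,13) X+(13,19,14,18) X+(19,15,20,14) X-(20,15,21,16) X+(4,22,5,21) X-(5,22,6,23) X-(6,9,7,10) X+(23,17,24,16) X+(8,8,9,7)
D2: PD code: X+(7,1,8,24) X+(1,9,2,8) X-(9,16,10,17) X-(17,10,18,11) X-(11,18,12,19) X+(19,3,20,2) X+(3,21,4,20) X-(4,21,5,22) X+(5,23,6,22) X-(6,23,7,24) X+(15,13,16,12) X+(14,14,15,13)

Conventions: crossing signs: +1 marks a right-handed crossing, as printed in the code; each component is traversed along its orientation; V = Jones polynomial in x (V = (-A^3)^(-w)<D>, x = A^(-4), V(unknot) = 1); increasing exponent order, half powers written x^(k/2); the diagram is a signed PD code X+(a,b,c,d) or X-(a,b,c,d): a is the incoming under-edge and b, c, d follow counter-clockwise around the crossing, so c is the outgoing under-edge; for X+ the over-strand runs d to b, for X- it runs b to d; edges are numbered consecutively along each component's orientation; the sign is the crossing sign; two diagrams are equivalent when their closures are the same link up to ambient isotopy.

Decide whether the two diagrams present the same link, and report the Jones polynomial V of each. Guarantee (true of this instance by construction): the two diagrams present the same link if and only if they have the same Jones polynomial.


equivalent: yes
V(D1) = -x^-3 + x^-2 - x^-1 + 3 - x + x^2 - x^3  (w 0, c 12, <D> = -A^-12 + A^-8 - A^-4 + 3 - A^4 + A^8 - A^12)
D2 (bracket -A^-6 + A^-2 - A^2 + 3A^6 - A^10 + A^14 - A^18; 12 crossings at w = +2): V = -x^-3 + x^-2 - x^-1 + 3 - x + x^2 - x^3
why: from 12 to 12 crossings by R-moves: one link, two diagrams


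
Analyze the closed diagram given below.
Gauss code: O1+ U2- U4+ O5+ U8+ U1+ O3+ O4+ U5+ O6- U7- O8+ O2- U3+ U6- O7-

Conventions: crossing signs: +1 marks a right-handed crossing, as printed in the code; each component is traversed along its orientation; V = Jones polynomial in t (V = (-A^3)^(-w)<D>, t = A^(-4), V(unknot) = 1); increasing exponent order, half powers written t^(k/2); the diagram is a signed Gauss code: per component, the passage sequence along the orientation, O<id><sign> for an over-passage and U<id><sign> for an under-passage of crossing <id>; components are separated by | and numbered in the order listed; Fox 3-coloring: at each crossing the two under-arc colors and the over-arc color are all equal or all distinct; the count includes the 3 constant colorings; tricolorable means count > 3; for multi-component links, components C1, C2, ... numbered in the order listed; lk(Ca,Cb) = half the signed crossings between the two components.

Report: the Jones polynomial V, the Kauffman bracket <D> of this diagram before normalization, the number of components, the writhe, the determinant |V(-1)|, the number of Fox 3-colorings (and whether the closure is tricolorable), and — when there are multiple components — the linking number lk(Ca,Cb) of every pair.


V(t) = -t^-1 + 2 - t + 2t^2 - t^3 + t^4 - t^5
bracket: -A^-14 + A^-10 - A^-6 + 2A^-2 - A^2 + 2A^6 - A^10, w = +2
1 component, writhe +2, over 8 crossings
det 9, colorings 9 of 3^8 — tricolorable
observation: w = +2 (over 8 crossings) is diagram-only; (-A^3)^(-2) removes it from V


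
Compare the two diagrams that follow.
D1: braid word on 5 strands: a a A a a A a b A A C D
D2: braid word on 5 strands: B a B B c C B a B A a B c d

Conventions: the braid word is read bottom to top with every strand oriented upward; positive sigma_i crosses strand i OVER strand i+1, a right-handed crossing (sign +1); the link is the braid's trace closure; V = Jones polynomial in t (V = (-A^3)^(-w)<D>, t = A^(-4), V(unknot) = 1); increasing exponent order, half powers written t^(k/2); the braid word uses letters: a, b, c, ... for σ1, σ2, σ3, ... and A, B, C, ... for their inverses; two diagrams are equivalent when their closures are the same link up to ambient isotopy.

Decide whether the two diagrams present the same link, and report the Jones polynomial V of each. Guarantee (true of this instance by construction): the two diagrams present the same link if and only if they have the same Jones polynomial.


equivalent: no
D1 (bracket 1; 12 crossings at w = 0): V = 1
D2 (bracket A^-6 - A^-2 + 3A^2 - 3A^6 + 3A^10 - 4A^14 + 3A^18 - 2A^22 + A^26; 14 crossings at w = -2): V = t^-8 - 2t^-7 + 3t^-6 - 4t^-5 + 3t^-4 - 3t^-3 + 3t^-2 - t^-1 + 1
key observation: comparing 2 Jones polynomials yields 2 groups


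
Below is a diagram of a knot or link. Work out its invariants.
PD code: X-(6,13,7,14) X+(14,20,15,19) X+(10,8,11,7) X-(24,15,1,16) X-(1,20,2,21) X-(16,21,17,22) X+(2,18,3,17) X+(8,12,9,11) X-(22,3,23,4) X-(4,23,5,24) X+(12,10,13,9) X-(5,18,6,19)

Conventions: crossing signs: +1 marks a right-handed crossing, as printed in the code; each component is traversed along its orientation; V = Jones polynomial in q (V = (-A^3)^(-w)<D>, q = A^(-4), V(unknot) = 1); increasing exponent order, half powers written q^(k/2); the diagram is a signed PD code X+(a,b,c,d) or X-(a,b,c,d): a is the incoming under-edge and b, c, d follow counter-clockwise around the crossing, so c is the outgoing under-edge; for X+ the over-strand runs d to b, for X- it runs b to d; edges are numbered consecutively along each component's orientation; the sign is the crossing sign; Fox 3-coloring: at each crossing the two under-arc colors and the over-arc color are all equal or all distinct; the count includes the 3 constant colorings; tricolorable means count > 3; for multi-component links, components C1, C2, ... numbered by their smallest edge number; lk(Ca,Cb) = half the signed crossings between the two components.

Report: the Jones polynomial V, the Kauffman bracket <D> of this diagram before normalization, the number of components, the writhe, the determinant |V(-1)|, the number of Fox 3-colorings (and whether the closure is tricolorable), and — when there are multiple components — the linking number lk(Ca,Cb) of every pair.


V(q) = -q^-3 + q^-2 - q^-1 + 3 - q + q^2 - q^3
bracket: -A^-18 + A^-14 - A^-10 + 3A^-6 - A^-2 + A^2 - A^6, w = -2
1 component, writhe -2, over 12 crossings
det 9, colorings 27 of 3^12 — tricolorable
observation: the span of V is 6, forcing >= 6 crossings in any diagram


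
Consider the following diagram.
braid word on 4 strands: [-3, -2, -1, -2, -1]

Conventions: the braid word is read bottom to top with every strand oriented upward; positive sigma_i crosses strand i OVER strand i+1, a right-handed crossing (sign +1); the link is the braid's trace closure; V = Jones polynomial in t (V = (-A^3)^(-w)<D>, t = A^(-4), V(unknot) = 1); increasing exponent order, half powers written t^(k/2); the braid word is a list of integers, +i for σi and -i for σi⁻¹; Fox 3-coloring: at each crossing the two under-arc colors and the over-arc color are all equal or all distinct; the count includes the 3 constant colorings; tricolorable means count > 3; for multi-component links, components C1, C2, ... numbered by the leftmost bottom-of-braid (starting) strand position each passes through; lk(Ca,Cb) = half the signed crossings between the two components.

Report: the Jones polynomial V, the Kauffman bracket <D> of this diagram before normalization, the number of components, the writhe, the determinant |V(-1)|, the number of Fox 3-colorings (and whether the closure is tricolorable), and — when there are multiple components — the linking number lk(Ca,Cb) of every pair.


V = -t^-4 + t^-3 + t^-1
<D> = -A^-11 - A^-3 + A (w = -5)
1 component over 5 crossings, w = -5
9 Fox colorings among 3^5, |V(-1)| = 3: tricolorable
why: w = -5 shifts under R1 moves; the (-A^3)^(5) factor cancels that in V


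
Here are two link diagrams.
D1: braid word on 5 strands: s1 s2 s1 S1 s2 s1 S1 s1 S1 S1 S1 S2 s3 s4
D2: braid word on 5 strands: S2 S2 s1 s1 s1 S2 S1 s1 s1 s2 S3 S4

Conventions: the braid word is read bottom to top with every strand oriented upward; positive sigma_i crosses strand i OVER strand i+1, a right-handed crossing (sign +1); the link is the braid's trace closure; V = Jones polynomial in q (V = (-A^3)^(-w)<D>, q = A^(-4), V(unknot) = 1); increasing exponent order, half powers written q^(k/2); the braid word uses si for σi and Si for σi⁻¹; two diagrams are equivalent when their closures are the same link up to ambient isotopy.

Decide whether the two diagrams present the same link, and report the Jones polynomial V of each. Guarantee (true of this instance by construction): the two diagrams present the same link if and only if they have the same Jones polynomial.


equivalent: no
V(D1) = q^-2 - q^-1 + 1 - q + q^2  (w +2, c 14, <D> = A^-2 - A^2 + A^6 - A^10 + A^14)
V(D2) = q^-1 - 1 + 2q - 2q^2 + 2q^3 - 2q^4 + q^5  (w 0, c 12, <D> = A^-20 - 2A^-16 + 2A^-12 - 2A^-8 + 2A^-4 - 1 + A^4)
why: 2 values of V(q) split the 2 diagrams


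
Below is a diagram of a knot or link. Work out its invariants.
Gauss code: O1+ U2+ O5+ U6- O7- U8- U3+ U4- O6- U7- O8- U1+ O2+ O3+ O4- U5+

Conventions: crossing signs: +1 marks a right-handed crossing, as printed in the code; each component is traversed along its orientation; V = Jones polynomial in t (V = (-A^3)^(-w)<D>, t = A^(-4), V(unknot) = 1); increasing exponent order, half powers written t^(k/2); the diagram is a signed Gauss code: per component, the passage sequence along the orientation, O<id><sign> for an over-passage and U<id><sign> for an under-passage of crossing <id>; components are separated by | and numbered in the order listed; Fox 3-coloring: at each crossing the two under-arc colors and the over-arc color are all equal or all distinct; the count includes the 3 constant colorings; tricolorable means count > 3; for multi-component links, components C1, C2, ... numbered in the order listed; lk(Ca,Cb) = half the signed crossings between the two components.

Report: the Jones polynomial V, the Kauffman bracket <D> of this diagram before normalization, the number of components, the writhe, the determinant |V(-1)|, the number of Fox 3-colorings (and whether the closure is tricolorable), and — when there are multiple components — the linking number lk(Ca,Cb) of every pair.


V = -t^-3 + t^-2 - t^-1 + 3 - t + t^2 - t^3
<D> = -A^-12 + A^-8 - A^-4 + 3 - A^4 + A^8 - A^12 (w = 0)
1 component over 8 crossings, w = 0
27 Fox colorings among 3^8, |V(-1)| = 9: tricolorable
why: palindromic: swapping t for 1/t fixes V
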